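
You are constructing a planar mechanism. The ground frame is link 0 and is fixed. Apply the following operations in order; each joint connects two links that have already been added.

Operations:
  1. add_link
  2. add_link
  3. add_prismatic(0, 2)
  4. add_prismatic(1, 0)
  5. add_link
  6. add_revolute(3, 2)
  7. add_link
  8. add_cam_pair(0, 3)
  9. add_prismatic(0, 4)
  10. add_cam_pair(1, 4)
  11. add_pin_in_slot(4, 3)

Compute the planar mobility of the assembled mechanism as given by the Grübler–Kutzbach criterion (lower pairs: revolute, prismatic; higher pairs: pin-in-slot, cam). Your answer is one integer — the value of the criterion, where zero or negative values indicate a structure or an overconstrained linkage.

[1;0;0] (link 0 is ground)
L+ [2;0;0]
L+ [3;0;0]
P(0,2)∈J1 [3;1;0]
P(1,0)∈J1 [3;2;0]
L+ [4;2;0]
R(3,2)∈J1 [4;3;0]
L+ [5;3;0]
C(0,3)∈J2 [5;3;1]
P(0,4)∈J1 [5;4;1]
C(1,4)∈J2 [5;4;2]
PS(4,3)∈J2 [5;4;3]
mobility = 12 − 8 − 3 = 1

M = 1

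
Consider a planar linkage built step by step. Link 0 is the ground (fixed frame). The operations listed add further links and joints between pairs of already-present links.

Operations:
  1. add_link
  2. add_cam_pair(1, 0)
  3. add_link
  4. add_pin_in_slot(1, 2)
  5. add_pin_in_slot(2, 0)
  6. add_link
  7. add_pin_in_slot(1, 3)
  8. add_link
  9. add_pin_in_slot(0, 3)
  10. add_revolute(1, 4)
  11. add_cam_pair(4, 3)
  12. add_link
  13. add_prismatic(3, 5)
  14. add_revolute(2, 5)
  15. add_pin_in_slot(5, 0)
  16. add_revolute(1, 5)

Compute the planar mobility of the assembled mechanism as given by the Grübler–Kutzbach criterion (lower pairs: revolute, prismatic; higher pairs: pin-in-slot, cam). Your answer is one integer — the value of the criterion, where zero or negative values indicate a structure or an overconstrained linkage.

M = 0

L=1 J1=0 J2=0
add link → L=2 J1=0 J2=0
C@1,0 dof=2 J2 → L=2 J1=0 J2=1
add link → L=3 J1=0 J2=1
PS@1,2 dof=2 J2 → L=3 J1=0 J2=2
PS@2,0 dof=2 J2 → L=3 J1=0 J2=3
add link → L=4 J1=0 J2=3
PS@1,3 dof=2 J2 → L=4 J1=0 J2=4
add link → L=5 J1=0 J2=4
PS@0,3 dof=2 J2 → L=5 J1=0 J2=5
R@1,4 dof=1 J1 → L=5 J1=1 J2=5
C@4,3 dof=2 J2 → L=5 J1=1 J2=6
add link → L=6 J1=1 J2=6
P@3,5 dof=1 J1 → L=6 J1=2 J2=6
R@2,5 dof=1 J1 → L=6 J1=3 J2=6
PS@5,0 dof=2 J2 → L=6 J1=3 J2=7
R@1,5 dof=1 J1 → L=6 J1=4 J2=7
M=3(L−1)−2J1−J2=3·5−2·4−7=0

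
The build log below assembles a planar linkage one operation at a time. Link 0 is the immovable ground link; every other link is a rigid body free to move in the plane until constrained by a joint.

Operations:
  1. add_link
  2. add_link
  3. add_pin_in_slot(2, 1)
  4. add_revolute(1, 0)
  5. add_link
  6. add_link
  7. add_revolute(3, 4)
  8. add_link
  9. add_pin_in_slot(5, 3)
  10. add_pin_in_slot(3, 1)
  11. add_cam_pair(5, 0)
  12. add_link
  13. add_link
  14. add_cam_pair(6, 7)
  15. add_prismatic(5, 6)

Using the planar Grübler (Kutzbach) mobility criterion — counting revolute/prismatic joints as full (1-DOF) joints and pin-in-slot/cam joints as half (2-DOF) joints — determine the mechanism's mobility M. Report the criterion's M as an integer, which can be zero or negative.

M = 10

link 0 = ground. State L|J1|J2 = 1|0|0
+link1  2|0|0
+link2  3|0|0
PS(2,1) f=2→J2  3|0|1
R(1,0) f=1→J1  3|1|1
+link3  4|1|1
+link4  5|1|1
R(3,4) f=1→J1  5|2|1
+link5  6|2|1
PS(5,3) f=2→J2  6|2|2
PS(3,1) f=2→J2  6|2|3
C(5,0) f=2→J2  6|2|4
+link6  7|2|4
+link7  8|2|4
C(6,7) f=2→J2  8|2|5
P(5,6) f=1→J1  8|3|5
M = 3(8−1)−2·3−5 = 21−6−5 = 10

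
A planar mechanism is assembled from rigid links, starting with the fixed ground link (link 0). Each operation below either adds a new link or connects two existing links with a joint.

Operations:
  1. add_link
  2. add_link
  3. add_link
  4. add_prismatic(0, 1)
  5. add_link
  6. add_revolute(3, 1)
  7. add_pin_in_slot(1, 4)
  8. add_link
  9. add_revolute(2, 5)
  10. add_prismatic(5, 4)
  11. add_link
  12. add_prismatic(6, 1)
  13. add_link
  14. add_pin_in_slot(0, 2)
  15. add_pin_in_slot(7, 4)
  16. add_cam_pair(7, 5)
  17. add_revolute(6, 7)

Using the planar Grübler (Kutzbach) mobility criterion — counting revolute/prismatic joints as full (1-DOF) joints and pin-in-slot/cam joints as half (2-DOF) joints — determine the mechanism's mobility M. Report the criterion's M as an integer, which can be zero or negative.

(L,J1,J2)=(1,0,0); link0 fixed
link1: (2,0,0)
link2: (3,0,0)
link3: (4,0,0)
P 0-1 [J1]: (4,1,0)
link4: (5,1,0)
R 3-1 [J1]: (5,2,0)
PS 1-4 [J2]: (5,2,1)
link5: (6,2,1)
R 2-5 [J1]: (6,3,1)
P 5-4 [J1]: (6,4,1)
link6: (7,4,1)
P 6-1 [J1]: (7,5,1)
link7: (8,5,1)
PS 0-2 [J2]: (8,5,2)
PS 7-4 [J2]: (8,5,3)
C 7-5 [J2]: (8,5,4)
R 6-7 [J1]: (8,6,4)
Grübler: 3·7 − 2·6 − 4 = 5

M = 5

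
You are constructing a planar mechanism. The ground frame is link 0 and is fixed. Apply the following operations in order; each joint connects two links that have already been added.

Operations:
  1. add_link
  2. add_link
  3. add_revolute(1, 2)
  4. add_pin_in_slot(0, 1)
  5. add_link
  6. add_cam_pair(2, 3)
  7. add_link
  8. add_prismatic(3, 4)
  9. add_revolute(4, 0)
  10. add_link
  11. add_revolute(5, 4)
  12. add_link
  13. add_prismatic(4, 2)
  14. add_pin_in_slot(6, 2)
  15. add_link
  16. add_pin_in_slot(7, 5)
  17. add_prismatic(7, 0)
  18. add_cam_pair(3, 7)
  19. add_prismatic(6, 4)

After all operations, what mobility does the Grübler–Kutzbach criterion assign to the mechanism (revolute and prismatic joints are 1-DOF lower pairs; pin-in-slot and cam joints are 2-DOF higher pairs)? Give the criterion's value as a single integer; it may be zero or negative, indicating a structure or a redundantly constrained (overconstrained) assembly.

M = 2

L=1 J1=0 J2=0
add link → L=2 J1=0 J2=0
add link → L=3 J1=0 J2=0
R@1,2 dof=1 J1 → L=3 J1=1 J2=0
PS@0,1 dof=2 J2 → L=3 J1=1 J2=1
add link → L=4 J1=1 J2=1
C@2,3 dof=2 J2 → L=4 J1=1 J2=2
add link → L=5 J1=1 J2=2
P@3,4 dof=1 J1 → L=5 J1=2 J2=2
R@4,0 dof=1 J1 → L=5 J1=3 J2=2
add link → L=6 J1=3 J2=2
R@5,4 dof=1 J1 → L=6 J1=4 J2=2
add link → L=7 J1=4 J2=2
P@4,2 dof=1 J1 → L=7 J1=5 J2=2
PS@6,2 dof=2 J2 → L=7 J1=5 J2=3
add link → L=8 J1=5 J2=3
PS@7,5 dof=2 J2 → L=8 J1=5 J2=4
P@7,0 dof=1 J1 → L=8 J1=6 J2=4
C@3,7 dof=2 J2 → L=8 J1=6 J2=5
P@6,4 dof=1 J1 → L=8 J1=7 J2=5
M=3(L−1)−2J1−J2=3·7−2·7−5=2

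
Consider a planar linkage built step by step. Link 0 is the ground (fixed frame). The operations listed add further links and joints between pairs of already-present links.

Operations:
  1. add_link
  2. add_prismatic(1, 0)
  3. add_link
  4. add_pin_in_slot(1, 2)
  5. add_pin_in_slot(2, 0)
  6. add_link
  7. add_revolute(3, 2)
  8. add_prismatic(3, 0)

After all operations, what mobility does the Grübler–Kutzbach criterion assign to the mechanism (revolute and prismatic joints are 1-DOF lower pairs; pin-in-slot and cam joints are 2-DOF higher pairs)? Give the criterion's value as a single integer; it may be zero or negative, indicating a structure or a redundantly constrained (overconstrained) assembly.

M = 1

[1;0;0] (link 0 is ground)
L+ [2;0;0]
P(1,0)∈J1 [2;1;0]
L+ [3;1;0]
PS(1,2)∈J2 [3;1;1]
PS(2,0)∈J2 [3;1;2]
L+ [4;1;2]
R(3,2)∈J1 [4;2;2]
P(3,0)∈J1 [4;3;2]
mobility = 9 − 6 − 2 = 1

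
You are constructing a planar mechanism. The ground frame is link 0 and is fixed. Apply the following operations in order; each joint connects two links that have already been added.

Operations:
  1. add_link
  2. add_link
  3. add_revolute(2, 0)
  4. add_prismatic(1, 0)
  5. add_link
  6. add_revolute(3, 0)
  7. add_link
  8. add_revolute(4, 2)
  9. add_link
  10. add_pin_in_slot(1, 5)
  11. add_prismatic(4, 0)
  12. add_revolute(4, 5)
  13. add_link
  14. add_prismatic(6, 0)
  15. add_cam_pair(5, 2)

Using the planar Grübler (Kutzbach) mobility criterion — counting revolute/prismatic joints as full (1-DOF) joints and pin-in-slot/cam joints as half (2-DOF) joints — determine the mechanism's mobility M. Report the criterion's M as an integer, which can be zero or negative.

L=1 J1=0 J2=0
add link → L=2 J1=0 J2=0
add link → L=3 J1=0 J2=0
R@2,0 dof=1 J1 → L=3 J1=1 J2=0
P@1,0 dof=1 J1 → L=3 J1=2 J2=0
add link → L=4 J1=2 J2=0
R@3,0 dof=1 J1 → L=4 J1=3 J2=0
add link → L=5 J1=3 J2=0
R@4,2 dof=1 J1 → L=5 J1=4 J2=0
add link → L=6 J1=4 J2=0
PS@1,5 dof=2 J2 → L=6 J1=4 J2=1
P@4,0 dof=1 J1 → L=6 J1=5 J2=1
R@4,5 dof=1 J1 → L=6 J1=6 J2=1
add link → L=7 J1=6 J2=1
P@6,0 dof=1 J1 → L=7 J1=7 J2=1
C@5,2 dof=2 J2 → L=7 J1=7 J2=2
M=3(L−1)−2J1−J2=3·6−2·7−2=2

M = 2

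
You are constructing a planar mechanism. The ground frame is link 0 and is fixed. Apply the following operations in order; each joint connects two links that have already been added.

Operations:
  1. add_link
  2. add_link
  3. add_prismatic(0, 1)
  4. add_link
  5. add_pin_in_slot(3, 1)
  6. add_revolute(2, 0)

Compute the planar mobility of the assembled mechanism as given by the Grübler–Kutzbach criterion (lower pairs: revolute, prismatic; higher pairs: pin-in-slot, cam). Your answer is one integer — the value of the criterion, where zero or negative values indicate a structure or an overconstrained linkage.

M = 4

link 0 = ground. State L|J1|J2 = 1|0|0
+link1  2|0|0
+link2  3|0|0
P(0,1) f=1→J1  3|1|0
+link3  4|1|0
PS(3,1) f=2→J2  4|1|1
R(2,0) f=1→J1  4|2|1
M = 3(4−1)−2·2−1 = 9−4−1 = 4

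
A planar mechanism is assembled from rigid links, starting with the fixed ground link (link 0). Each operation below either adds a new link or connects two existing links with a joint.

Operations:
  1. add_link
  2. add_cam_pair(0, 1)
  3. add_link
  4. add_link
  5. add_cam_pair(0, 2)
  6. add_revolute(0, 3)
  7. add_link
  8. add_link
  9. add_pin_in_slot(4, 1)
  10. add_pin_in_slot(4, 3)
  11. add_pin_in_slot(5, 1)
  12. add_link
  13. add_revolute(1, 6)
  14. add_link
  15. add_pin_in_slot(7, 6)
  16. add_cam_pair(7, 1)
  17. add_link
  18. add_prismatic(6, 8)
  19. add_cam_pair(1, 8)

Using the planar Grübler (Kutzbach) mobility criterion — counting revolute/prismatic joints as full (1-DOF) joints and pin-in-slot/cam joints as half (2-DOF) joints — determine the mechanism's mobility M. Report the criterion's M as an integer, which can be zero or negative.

M = 10

link 0 = ground. State L|J1|J2 = 1|0|0
+link1  2|0|0
C(0,1) f=2→J2  2|0|1
+link2  3|0|1
+link3  4|0|1
C(0,2) f=2→J2  4|0|2
R(0,3) f=1→J1  4|1|2
+link4  5|1|2
+link5  6|1|2
PS(4,1) f=2→J2  6|1|3
PS(4,3) f=2→J2  6|1|4
PS(5,1) f=2→J2  6|1|5
+link6  7|1|5
R(1,6) f=1→J1  7|2|5
+link7  8|2|5
PS(7,6) f=2→J2  8|2|6
C(7,1) f=2→J2  8|2|7
+link8  9|2|7
P(6,8) f=1→J1  9|3|7
C(1,8) f=2→J2  9|3|8
M = 3(9−1)−2·3−8 = 24−6−8 = 10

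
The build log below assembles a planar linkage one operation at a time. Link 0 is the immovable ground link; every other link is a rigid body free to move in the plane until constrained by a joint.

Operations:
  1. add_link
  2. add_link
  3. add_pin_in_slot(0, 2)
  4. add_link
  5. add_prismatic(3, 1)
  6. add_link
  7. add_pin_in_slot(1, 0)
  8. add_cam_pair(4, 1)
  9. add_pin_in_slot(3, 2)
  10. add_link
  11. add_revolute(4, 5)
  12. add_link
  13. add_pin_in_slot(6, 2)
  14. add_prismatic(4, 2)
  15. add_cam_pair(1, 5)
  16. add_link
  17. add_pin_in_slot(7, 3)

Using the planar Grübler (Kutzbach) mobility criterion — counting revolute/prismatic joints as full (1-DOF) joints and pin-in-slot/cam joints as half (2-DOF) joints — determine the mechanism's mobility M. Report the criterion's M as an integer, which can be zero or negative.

ground; <1,0,0>
#1 <2,0,0>
#2 <3,0,0>
PS:0↔2 J2 <3,0,1>
#3 <4,0,1>
P:3↔1 J1 <4,1,1>
#4 <5,1,1>
PS:1↔0 J2 <5,1,2>
C:4↔1 J2 <5,1,3>
PS:3↔2 J2 <5,1,4>
#5 <6,1,4>
R:4↔5 J1 <6,2,4>
#6 <7,2,4>
PS:6↔2 J2 <7,2,5>
P:4↔2 J1 <7,3,5>
C:1↔5 J2 <7,3,6>
#7 <8,3,6>
PS:7↔3 J2 <8,3,7>
3×7 − 2×3 − 1×7 = 8

M = 8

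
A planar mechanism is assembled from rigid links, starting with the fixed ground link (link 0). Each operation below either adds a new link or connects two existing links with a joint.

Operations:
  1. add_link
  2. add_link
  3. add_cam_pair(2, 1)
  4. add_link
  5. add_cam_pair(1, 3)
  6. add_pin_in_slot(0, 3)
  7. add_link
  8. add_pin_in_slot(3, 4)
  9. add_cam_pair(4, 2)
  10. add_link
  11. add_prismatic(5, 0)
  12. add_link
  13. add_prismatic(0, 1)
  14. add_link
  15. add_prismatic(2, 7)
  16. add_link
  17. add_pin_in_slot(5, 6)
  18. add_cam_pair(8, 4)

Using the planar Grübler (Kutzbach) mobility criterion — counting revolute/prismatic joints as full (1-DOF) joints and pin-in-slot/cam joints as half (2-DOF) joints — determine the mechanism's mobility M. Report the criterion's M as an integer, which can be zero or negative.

M = 11

(L,J1,J2)=(1,0,0); link0 fixed
link1: (2,0,0)
link2: (3,0,0)
C 2-1 [J2]: (3,0,1)
link3: (4,0,1)
C 1-3 [J2]: (4,0,2)
PS 0-3 [J2]: (4,0,3)
link4: (5,0,3)
PS 3-4 [J2]: (5,0,4)
C 4-2 [J2]: (5,0,5)
link5: (6,0,5)
P 5-0 [J1]: (6,1,5)
link6: (7,1,5)
P 0-1 [J1]: (7,2,5)
link7: (8,2,5)
P 2-7 [J1]: (8,3,5)
link8: (9,3,5)
PS 5-6 [J2]: (9,3,6)
C 8-4 [J2]: (9,3,7)
Grübler: 3·8 − 2·3 − 7 = 11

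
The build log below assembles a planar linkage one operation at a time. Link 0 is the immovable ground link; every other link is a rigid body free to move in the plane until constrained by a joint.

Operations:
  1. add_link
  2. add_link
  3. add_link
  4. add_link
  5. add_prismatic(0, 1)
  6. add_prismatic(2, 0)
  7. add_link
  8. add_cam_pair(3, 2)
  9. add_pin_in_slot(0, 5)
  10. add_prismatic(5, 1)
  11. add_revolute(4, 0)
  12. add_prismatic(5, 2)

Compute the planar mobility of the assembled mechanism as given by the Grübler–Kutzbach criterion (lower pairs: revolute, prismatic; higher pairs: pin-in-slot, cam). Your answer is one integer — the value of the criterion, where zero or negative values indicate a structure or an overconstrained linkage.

M = 3

[1;0;0] (link 0 is ground)
L+ [2;0;0]
L+ [3;0;0]
L+ [4;0;0]
L+ [5;0;0]
P(0,1)∈J1 [5;1;0]
P(2,0)∈J1 [5;2;0]
L+ [6;2;0]
C(3,2)∈J2 [6;2;1]
PS(0,5)∈J2 [6;2;2]
P(5,1)∈J1 [6;3;2]
R(4,0)∈J1 [6;4;2]
P(5,2)∈J1 [6;5;2]
mobility = 15 − 10 − 2 = 3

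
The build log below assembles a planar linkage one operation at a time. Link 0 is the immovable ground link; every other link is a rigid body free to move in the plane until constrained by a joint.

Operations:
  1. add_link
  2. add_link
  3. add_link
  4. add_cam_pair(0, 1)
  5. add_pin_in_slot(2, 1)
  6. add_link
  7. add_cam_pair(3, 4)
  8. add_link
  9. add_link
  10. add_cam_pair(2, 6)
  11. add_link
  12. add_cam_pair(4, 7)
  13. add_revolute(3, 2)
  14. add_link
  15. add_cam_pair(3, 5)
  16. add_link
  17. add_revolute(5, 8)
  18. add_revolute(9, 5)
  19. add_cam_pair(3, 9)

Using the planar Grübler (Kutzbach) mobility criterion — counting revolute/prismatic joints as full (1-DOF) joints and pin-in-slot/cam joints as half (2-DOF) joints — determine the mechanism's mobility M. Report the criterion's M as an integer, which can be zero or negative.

M = 14

(L,J1,J2)=(1,0,0); link0 fixed
link1: (2,0,0)
link2: (3,0,0)
link3: (4,0,0)
C 0-1 [J2]: (4,0,1)
PS 2-1 [J2]: (4,0,2)
link4: (5,0,2)
C 3-4 [J2]: (5,0,3)
link5: (6,0,3)
link6: (7,0,3)
C 2-6 [J2]: (7,0,4)
link7: (8,0,4)
C 4-7 [J2]: (8,0,5)
R 3-2 [J1]: (8,1,5)
link8: (9,1,5)
C 3-5 [J2]: (9,1,6)
link9: (10,1,6)
R 5-8 [J1]: (10,2,6)
R 9-5 [J1]: (10,3,6)
C 3-9 [J2]: (10,3,7)
Grübler: 3·9 − 2·3 − 7 = 14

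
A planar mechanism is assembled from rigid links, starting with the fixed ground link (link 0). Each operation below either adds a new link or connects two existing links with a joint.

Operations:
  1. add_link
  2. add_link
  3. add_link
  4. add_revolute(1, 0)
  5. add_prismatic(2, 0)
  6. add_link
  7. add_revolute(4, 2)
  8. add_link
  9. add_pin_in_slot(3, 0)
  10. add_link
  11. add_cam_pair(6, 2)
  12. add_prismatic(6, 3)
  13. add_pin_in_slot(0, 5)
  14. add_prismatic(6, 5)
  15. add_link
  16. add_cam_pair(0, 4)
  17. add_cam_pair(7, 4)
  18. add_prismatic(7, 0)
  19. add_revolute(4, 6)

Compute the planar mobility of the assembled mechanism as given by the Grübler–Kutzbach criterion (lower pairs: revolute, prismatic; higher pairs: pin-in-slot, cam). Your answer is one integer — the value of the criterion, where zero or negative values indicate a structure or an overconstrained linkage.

ground; <1,0,0>
#1 <2,0,0>
#2 <3,0,0>
#3 <4,0,0>
R:1↔0 J1 <4,1,0>
P:2↔0 J1 <4,2,0>
#4 <5,2,0>
R:4↔2 J1 <5,3,0>
#5 <6,3,0>
PS:3↔0 J2 <6,3,1>
#6 <7,3,1>
C:6↔2 J2 <7,3,2>
P:6↔3 J1 <7,4,2>
PS:0↔5 J2 <7,4,3>
P:6↔5 J1 <7,5,3>
#7 <8,5,3>
C:0↔4 J2 <8,5,4>
C:7↔4 J2 <8,5,5>
P:7↔0 J1 <8,6,5>
R:4↔6 J1 <8,7,5>
3×7 − 2×7 − 1×5 = 2

M = 2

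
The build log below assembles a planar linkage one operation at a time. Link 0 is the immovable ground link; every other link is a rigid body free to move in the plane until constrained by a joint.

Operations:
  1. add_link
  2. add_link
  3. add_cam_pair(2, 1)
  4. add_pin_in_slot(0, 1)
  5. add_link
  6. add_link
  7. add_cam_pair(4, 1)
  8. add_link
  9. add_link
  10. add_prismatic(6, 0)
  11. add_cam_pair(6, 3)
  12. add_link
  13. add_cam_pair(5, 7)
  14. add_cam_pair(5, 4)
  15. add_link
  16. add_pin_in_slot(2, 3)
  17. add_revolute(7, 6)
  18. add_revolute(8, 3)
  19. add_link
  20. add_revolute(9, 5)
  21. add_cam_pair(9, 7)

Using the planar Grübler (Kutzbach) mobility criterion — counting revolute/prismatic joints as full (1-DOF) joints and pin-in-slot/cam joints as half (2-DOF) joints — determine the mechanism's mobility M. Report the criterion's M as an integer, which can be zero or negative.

M = 11

(L,J1,J2)=(1,0,0); link0 fixed
link1: (2,0,0)
link2: (3,0,0)
C 2-1 [J2]: (3,0,1)
PS 0-1 [J2]: (3,0,2)
link3: (4,0,2)
link4: (5,0,2)
C 4-1 [J2]: (5,0,3)
link5: (6,0,3)
link6: (7,0,3)
P 6-0 [J1]: (7,1,3)
C 6-3 [J2]: (7,1,4)
link7: (8,1,4)
C 5-7 [J2]: (8,1,5)
C 5-4 [J2]: (8,1,6)
link8: (9,1,6)
PS 2-3 [J2]: (9,1,7)
R 7-6 [J1]: (9,2,7)
R 8-3 [J1]: (9,3,7)
link9: (10,3,7)
R 9-5 [J1]: (10,4,7)
C 9-7 [J2]: (10,4,8)
Grübler: 3·9 − 2·4 − 8 = 11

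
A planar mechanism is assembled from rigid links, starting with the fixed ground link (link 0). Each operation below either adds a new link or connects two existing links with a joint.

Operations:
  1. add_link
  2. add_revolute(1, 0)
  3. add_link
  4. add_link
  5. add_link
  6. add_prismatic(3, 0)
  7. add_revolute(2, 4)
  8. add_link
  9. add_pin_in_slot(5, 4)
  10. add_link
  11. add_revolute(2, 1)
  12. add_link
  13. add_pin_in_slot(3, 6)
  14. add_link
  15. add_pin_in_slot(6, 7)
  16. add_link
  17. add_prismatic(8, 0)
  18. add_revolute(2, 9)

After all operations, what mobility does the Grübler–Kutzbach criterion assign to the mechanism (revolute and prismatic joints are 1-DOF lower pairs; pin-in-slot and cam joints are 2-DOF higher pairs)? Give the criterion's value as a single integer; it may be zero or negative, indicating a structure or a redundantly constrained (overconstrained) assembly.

(L,J1,J2)=(1,0,0); link0 fixed
link1: (2,0,0)
R 1-0 [J1]: (2,1,0)
link2: (3,1,0)
link3: (4,1,0)
link4: (5,1,0)
P 3-0 [J1]: (5,2,0)
R 2-4 [J1]: (5,3,0)
link5: (6,3,0)
PS 5-4 [J2]: (6,3,1)
link6: (7,3,1)
R 2-1 [J1]: (7,4,1)
link7: (8,4,1)
PS 3-6 [J2]: (8,4,2)
link8: (9,4,2)
PS 6-7 [J2]: (9,4,3)
link9: (10,4,3)
P 8-0 [J1]: (10,5,3)
R 2-9 [J1]: (10,6,3)
Grübler: 3·9 − 2·6 − 3 = 12

M = 12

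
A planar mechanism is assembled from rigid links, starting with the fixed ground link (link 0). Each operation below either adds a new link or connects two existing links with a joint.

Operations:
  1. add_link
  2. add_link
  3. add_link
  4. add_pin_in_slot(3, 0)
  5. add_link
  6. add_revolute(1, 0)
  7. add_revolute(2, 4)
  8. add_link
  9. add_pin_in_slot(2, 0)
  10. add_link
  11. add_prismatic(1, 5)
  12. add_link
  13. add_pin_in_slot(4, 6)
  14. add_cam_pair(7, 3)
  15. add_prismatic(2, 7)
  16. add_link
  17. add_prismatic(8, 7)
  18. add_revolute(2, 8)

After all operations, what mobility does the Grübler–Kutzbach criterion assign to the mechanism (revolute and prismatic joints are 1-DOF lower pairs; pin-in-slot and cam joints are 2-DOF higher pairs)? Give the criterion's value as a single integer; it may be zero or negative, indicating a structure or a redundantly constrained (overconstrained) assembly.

M = 8

link 0 = ground. State L|J1|J2 = 1|0|0
+link1  2|0|0
+link2  3|0|0
+link3  4|0|0
PS(3,0) f=2→J2  4|0|1
+link4  5|0|1
R(1,0) f=1→J1  5|1|1
R(2,4) f=1→J1  5|2|1
+link5  6|2|1
PS(2,0) f=2→J2  6|2|2
+link6  7|2|2
P(1,5) f=1→J1  7|3|2
+link7  8|3|2
PS(4,6) f=2→J2  8|3|3
C(7,3) f=2→J2  8|3|4
P(2,7) f=1→J1  8|4|4
+link8  9|4|4
P(8,7) f=1→J1  9|5|4
R(2,8) f=1→J1  9|6|4
M = 3(9−1)−2·6−4 = 24−12−4 = 8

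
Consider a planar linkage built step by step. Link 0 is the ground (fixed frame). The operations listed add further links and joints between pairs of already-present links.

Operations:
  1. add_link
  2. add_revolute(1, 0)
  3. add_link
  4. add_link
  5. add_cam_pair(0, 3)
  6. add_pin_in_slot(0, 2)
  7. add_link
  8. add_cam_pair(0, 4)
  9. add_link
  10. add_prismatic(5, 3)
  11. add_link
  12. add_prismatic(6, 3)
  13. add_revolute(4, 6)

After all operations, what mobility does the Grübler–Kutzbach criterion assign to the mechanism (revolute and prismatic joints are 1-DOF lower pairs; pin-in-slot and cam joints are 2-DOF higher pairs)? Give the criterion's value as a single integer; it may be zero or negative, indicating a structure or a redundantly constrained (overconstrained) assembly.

ground; <1,0,0>
#1 <2,0,0>
R:1↔0 J1 <2,1,0>
#2 <3,1,0>
#3 <4,1,0>
C:0↔3 J2 <4,1,1>
PS:0↔2 J2 <4,1,2>
#4 <5,1,2>
C:0↔4 J2 <5,1,3>
#5 <6,1,3>
P:5↔3 J1 <6,2,3>
#6 <7,2,3>
P:6↔3 J1 <7,3,3>
R:4↔6 J1 <7,4,3>
3×6 − 2×4 − 1×3 = 7

M = 7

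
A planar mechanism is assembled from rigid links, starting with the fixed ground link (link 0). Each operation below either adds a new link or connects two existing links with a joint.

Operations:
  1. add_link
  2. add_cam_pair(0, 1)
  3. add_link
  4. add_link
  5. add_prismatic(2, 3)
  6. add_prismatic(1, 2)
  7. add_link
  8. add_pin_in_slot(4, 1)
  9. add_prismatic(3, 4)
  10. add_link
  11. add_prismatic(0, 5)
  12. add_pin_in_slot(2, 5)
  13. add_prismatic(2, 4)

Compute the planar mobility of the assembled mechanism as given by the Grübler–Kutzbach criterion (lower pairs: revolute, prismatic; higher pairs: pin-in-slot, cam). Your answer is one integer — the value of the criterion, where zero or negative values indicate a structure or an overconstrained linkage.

(L,J1,J2)=(1,0,0); link0 fixed
link1: (2,0,0)
C 0-1 [J2]: (2,0,1)
link2: (3,0,1)
link3: (4,0,1)
P 2-3 [J1]: (4,1,1)
P 1-2 [J1]: (4,2,1)
link4: (5,2,1)
PS 4-1 [J2]: (5,2,2)
P 3-4 [J1]: (5,3,2)
link5: (6,3,2)
P 0-5 [J1]: (6,4,2)
PS 2-5 [J2]: (6,4,3)
P 2-4 [J1]: (6,5,3)
Grübler: 3·5 − 2·5 − 3 = 2

M = 2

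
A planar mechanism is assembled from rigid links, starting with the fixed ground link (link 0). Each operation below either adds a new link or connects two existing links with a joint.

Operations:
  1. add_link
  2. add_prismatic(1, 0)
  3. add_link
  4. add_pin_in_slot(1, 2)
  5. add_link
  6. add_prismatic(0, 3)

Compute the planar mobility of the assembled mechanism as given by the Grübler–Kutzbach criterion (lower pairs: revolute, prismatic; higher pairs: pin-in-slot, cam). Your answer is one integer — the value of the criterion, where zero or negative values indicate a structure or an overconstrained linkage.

M = 4

(L,J1,J2)=(1,0,0); link0 fixed
link1: (2,0,0)
P 1-0 [J1]: (2,1,0)
link2: (3,1,0)
PS 1-2 [J2]: (3,1,1)
link3: (4,1,1)
P 0-3 [J1]: (4,2,1)
Grübler: 3·3 − 2·2 − 1 = 4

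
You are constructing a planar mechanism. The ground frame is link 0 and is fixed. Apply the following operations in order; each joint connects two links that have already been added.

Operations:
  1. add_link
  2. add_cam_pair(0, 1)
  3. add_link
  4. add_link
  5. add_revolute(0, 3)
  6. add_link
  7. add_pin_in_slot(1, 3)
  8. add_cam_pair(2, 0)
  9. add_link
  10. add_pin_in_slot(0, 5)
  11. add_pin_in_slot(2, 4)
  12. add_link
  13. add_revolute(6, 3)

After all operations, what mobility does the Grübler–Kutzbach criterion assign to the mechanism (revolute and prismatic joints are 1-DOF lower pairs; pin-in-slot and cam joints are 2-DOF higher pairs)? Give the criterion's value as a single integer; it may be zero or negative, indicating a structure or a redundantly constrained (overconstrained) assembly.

M = 9

link 0 = ground. State L|J1|J2 = 1|0|0
+link1  2|0|0
C(0,1) f=2→J2  2|0|1
+link2  3|0|1
+link3  4|0|1
R(0,3) f=1→J1  4|1|1
+link4  5|1|1
PS(1,3) f=2→J2  5|1|2
C(2,0) f=2→J2  5|1|3
+link5  6|1|3
PS(0,5) f=2→J2  6|1|4
PS(2,4) f=2→J2  6|1|5
+link6  7|1|5
R(6,3) f=1→J1  7|2|5
M = 3(7−1)−2·2−5 = 18−4−5 = 9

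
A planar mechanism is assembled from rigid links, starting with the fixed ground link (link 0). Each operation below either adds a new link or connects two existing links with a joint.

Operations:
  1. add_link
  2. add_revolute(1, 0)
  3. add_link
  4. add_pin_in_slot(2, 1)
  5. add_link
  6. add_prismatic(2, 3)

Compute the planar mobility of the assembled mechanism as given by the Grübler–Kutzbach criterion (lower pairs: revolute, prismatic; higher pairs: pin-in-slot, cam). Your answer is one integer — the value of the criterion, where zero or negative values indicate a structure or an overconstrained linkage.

[1;0;0] (link 0 is ground)
L+ [2;0;0]
R(1,0)∈J1 [2;1;0]
L+ [3;1;0]
PS(2,1)∈J2 [3;1;1]
L+ [4;1;1]
P(2,3)∈J1 [4;2;1]
mobility = 9 − 4 − 1 = 4

M = 4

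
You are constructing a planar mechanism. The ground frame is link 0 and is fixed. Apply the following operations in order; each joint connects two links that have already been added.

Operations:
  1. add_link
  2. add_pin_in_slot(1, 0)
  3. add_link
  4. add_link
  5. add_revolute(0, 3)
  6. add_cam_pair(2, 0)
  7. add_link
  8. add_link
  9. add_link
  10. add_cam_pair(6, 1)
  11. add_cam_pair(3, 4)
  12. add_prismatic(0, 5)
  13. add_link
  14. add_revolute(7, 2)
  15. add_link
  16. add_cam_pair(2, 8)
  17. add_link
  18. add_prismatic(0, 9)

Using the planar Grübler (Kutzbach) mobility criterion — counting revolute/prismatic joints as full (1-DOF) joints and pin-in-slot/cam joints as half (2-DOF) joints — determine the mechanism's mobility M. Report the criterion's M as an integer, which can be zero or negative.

link 0 = ground. State L|J1|J2 = 1|0|0
+link1  2|0|0
PS(1,0) f=2→J2  2|0|1
+link2  3|0|1
+link3  4|0|1
R(0,3) f=1→J1  4|1|1
C(2,0) f=2→J2  4|1|2
+link4  5|1|2
+link5  6|1|2
+link6  7|1|2
C(6,1) f=2→J2  7|1|3
C(3,4) f=2→J2  7|1|4
P(0,5) f=1→J1  7|2|4
+link7  8|2|4
R(7,2) f=1→J1  8|3|4
+link8  9|3|4
C(2,8) f=2→J2  9|3|5
+link9  10|3|5
P(0,9) f=1→J1  10|4|5
M = 3(10−1)−2·4−5 = 27−8−5 = 14

M = 14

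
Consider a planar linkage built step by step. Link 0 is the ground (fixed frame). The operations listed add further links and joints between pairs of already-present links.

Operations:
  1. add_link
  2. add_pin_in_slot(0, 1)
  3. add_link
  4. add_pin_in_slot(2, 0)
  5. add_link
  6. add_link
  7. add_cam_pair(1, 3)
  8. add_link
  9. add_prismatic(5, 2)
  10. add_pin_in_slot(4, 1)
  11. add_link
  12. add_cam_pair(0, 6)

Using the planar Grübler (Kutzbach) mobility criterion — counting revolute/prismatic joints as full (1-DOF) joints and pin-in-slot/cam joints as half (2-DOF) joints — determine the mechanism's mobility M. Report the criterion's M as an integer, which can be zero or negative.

link 0 = ground. State L|J1|J2 = 1|0|0
+link1  2|0|0
PS(0,1) f=2→J2  2|0|1
+link2  3|0|1
PS(2,0) f=2→J2  3|0|2
+link3  4|0|2
+link4  5|0|2
C(1,3) f=2→J2  5|0|3
+link5  6|0|3
P(5,2) f=1→J1  6|1|3
PS(4,1) f=2→J2  6|1|4
+link6  7|1|4
C(0,6) f=2→J2  7|1|5
M = 3(7−1)−2·1−5 = 18−2−5 = 11

M = 11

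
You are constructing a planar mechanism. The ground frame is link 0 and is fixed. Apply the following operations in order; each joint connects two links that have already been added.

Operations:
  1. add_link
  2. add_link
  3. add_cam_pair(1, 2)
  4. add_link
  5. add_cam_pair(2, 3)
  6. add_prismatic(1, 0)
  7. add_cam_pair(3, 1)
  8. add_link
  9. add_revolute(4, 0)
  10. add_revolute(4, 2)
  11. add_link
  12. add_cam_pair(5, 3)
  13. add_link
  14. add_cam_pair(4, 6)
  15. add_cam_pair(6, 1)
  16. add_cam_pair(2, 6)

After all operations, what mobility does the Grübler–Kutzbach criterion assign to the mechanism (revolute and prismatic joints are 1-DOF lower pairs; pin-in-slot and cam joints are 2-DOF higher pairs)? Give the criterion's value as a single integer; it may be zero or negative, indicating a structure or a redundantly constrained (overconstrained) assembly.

ground; <1,0,0>
#1 <2,0,0>
#2 <3,0,0>
C:1↔2 J2 <3,0,1>
#3 <4,0,1>
C:2↔3 J2 <4,0,2>
P:1↔0 J1 <4,1,2>
C:3↔1 J2 <4,1,3>
#4 <5,1,3>
R:4↔0 J1 <5,2,3>
R:4↔2 J1 <5,3,3>
#5 <6,3,3>
C:5↔3 J2 <6,3,4>
#6 <7,3,4>
C:4↔6 J2 <7,3,5>
C:6↔1 J2 <7,3,6>
C:2↔6 J2 <7,3,7>
3×6 − 2×3 − 1×7 = 5

M = 5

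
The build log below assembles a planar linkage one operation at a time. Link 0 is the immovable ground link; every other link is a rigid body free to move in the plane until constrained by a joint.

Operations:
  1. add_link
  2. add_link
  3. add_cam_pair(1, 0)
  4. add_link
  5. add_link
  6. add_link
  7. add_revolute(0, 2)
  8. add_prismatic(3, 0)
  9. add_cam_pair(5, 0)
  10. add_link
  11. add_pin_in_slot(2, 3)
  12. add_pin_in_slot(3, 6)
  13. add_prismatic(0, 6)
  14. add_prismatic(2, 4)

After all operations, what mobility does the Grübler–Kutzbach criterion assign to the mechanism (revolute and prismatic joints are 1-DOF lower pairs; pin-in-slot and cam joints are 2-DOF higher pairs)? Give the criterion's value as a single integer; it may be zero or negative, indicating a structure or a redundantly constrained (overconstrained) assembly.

M = 6

link 0 = ground. State L|J1|J2 = 1|0|0
+link1  2|0|0
+link2  3|0|0
C(1,0) f=2→J2  3|0|1
+link3  4|0|1
+link4  5|0|1
+link5  6|0|1
R(0,2) f=1→J1  6|1|1
P(3,0) f=1→J1  6|2|1
C(5,0) f=2→J2  6|2|2
+link6  7|2|2
PS(2,3) f=2→J2  7|2|3
PS(3,6) f=2→J2  7|2|4
P(0,6) f=1→J1  7|3|4
P(2,4) f=1→J1  7|4|4
M = 3(7−1)−2·4−4 = 18−8−4 = 6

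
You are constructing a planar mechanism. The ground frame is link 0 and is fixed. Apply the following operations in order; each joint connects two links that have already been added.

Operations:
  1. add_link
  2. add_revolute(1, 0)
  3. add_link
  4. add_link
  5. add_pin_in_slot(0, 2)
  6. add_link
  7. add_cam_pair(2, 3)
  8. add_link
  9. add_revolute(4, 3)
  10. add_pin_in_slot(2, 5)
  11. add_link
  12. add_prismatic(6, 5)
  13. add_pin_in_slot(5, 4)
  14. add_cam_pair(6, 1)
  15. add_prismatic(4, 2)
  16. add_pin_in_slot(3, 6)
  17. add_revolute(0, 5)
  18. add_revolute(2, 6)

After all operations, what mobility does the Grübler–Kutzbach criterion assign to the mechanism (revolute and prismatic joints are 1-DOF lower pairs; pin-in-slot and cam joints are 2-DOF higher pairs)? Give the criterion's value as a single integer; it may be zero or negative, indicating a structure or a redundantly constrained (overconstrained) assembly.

M = 0

[1;0;0] (link 0 is ground)
L+ [2;0;0]
R(1,0)∈J1 [2;1;0]
L+ [3;1;0]
L+ [4;1;0]
PS(0,2)∈J2 [4;1;1]
L+ [5;1;1]
C(2,3)∈J2 [5;1;2]
L+ [6;1;2]
R(4,3)∈J1 [6;2;2]
PS(2,5)∈J2 [6;2;3]
L+ [7;2;3]
P(6,5)∈J1 [7;3;3]
PS(5,4)∈J2 [7;3;4]
C(6,1)∈J2 [7;3;5]
P(4,2)∈J1 [7;4;5]
PS(3,6)∈J2 [7;4;6]
R(0,5)∈J1 [7;5;6]
R(2,6)∈J1 [7;6;6]
mobility = 18 − 12 − 6 = 0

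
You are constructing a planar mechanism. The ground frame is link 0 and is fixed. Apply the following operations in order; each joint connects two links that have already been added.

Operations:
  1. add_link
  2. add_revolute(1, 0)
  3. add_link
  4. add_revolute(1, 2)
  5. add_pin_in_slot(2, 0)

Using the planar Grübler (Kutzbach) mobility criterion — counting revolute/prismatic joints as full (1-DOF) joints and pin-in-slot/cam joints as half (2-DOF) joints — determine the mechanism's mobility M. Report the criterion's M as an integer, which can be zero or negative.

M = 1

(L,J1,J2)=(1,0,0); link0 fixed
link1: (2,0,0)
R 1-0 [J1]: (2,1,0)
link2: (3,1,0)
R 1-2 [J1]: (3,2,0)
PS 2-0 [J2]: (3,2,1)
Grübler: 3·2 − 2·2 − 1 = 1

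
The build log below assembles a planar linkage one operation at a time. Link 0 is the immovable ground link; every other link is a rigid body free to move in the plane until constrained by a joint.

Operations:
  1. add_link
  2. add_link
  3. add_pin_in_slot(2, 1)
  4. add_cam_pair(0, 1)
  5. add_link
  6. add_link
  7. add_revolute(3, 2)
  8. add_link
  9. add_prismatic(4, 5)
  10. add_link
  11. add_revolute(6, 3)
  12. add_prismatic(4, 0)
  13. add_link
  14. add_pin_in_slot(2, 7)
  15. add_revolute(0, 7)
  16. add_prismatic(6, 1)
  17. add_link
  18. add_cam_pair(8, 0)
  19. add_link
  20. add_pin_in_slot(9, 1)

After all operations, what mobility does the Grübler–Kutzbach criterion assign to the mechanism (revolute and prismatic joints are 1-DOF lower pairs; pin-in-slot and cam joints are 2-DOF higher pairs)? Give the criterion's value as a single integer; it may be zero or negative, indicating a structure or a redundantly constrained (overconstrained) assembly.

M = 10

ground; <1,0,0>
#1 <2,0,0>
#2 <3,0,0>
PS:2↔1 J2 <3,0,1>
C:0↔1 J2 <3,0,2>
#3 <4,0,2>
#4 <5,0,2>
R:3↔2 J1 <5,1,2>
#5 <6,1,2>
P:4↔5 J1 <6,2,2>
#6 <7,2,2>
R:6↔3 J1 <7,3,2>
P:4↔0 J1 <7,4,2>
#7 <8,4,2>
PS:2↔7 J2 <8,4,3>
R:0↔7 J1 <8,5,3>
P:6↔1 J1 <8,6,3>
#8 <9,6,3>
C:8↔0 J2 <9,6,4>
#9 <10,6,4>
PS:9↔1 J2 <10,6,5>
3×9 − 2×6 − 1×5 = 10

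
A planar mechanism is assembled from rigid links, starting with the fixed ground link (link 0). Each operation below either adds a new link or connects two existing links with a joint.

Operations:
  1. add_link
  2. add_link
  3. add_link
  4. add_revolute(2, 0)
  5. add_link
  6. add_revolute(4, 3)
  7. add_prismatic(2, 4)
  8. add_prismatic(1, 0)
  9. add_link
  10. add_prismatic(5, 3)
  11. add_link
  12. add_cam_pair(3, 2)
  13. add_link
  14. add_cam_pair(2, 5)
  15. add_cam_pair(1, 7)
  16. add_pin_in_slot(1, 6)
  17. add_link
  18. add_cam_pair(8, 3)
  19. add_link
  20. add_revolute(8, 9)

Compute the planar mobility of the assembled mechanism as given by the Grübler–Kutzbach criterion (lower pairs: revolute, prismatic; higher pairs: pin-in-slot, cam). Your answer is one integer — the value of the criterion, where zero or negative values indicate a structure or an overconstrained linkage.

M = 10

L=1 J1=0 J2=0
add link → L=2 J1=0 J2=0
add link → L=3 J1=0 J2=0
add link → L=4 J1=0 J2=0
R@2,0 dof=1 J1 → L=4 J1=1 J2=0
add link → L=5 J1=1 J2=0
R@4,3 dof=1 J1 → L=5 J1=2 J2=0
P@2,4 dof=1 J1 → L=5 J1=3 J2=0
P@1,0 dof=1 J1 → L=5 J1=4 J2=0
add link → L=6 J1=4 J2=0
P@5,3 dof=1 J1 → L=6 J1=5 J2=0
add link → L=7 J1=5 J2=0
C@3,2 dof=2 J2 → L=7 J1=5 J2=1
add link → L=8 J1=5 J2=1
C@2,5 dof=2 J2 → L=8 J1=5 J2=2
C@1,7 dof=2 J2 → L=8 J1=5 J2=3
PS@1,6 dof=2 J2 → L=8 J1=5 J2=4
add link → L=9 J1=5 J2=4
C@8,3 dof=2 J2 → L=9 J1=5 J2=5
add link → L=10 J1=5 J2=5
R@8,9 dof=1 J1 → L=10 J1=6 J2=5
M=3(L−1)−2J1−J2=3·9−2·6−5=10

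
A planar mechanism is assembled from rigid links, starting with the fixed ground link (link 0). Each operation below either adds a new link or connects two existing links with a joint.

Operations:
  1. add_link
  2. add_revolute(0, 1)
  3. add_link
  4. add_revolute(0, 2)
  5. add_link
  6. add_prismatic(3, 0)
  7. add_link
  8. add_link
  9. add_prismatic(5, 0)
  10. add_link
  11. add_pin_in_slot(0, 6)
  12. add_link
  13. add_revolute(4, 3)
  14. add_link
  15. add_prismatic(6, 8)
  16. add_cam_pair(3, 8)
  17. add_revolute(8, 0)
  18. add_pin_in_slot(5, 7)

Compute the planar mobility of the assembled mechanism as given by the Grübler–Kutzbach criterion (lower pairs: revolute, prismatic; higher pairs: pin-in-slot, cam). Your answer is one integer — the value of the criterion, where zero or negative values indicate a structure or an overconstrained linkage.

M = 7

(L,J1,J2)=(1,0,0); link0 fixed
link1: (2,0,0)
R 0-1 [J1]: (2,1,0)
link2: (3,1,0)
R 0-2 [J1]: (3,2,0)
link3: (4,2,0)
P 3-0 [J1]: (4,3,0)
link4: (5,3,0)
link5: (6,3,0)
P 5-0 [J1]: (6,4,0)
link6: (7,4,0)
PS 0-6 [J2]: (7,4,1)
link7: (8,4,1)
R 4-3 [J1]: (8,5,1)
link8: (9,5,1)
P 6-8 [J1]: (9,6,1)
C 3-8 [J2]: (9,6,2)
R 8-0 [J1]: (9,7,2)
PS 5-7 [J2]: (9,7,3)
Grübler: 3·8 − 2·7 − 3 = 7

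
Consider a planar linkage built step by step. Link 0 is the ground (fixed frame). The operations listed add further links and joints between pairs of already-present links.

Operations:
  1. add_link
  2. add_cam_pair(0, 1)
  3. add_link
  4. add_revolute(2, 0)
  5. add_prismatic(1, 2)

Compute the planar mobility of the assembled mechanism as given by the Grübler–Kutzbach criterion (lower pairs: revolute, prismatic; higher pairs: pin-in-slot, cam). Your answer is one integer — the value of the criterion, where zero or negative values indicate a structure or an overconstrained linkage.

L=1 J1=0 J2=0
add link → L=2 J1=0 J2=0
C@0,1 dof=2 J2 → L=2 J1=0 J2=1
add link → L=3 J1=0 J2=1
R@2,0 dof=1 J1 → L=3 J1=1 J2=1
P@1,2 dof=1 J1 → L=3 J1=2 J2=1
M=3(L−1)−2J1−J2=3·2−2·2−1=1

M = 1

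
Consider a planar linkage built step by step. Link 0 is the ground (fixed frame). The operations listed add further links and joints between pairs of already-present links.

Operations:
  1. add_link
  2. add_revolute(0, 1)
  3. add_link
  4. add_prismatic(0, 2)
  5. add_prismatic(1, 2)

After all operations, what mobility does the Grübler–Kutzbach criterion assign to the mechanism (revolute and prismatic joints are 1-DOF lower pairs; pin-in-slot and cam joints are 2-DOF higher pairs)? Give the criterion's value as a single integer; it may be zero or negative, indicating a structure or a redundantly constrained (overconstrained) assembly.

M = 0

[1;0;0] (link 0 is ground)
L+ [2;0;0]
R(0,1)∈J1 [2;1;0]
L+ [3;1;0]
P(0,2)∈J1 [3;2;0]
P(1,2)∈J1 [3;3;0]
mobility = 6 − 6 − 0 = 0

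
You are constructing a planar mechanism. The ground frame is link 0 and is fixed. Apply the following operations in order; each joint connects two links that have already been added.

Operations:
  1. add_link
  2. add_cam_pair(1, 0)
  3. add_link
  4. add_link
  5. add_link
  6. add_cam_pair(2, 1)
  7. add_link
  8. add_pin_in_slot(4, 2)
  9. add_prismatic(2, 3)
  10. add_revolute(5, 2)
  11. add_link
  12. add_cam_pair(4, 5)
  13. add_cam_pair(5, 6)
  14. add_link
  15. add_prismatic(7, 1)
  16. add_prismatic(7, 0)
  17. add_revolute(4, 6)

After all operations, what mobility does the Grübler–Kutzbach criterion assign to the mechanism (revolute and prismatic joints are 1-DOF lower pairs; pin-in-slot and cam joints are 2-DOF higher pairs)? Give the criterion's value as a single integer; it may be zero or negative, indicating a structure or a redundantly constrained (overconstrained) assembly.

M = 6

ground; <1,0,0>
#1 <2,0,0>
C:1↔0 J2 <2,0,1>
#2 <3,0,1>
#3 <4,0,1>
#4 <5,0,1>
C:2↔1 J2 <5,0,2>
#5 <6,0,2>
PS:4↔2 J2 <6,0,3>
P:2↔3 J1 <6,1,3>
R:5↔2 J1 <6,2,3>
#6 <7,2,3>
C:4↔5 J2 <7,2,4>
C:5↔6 J2 <7,2,5>
#7 <8,2,5>
P:7↔1 J1 <8,3,5>
P:7↔0 J1 <8,4,5>
R:4↔6 J1 <8,5,5>
3×7 − 2×5 − 1×5 = 6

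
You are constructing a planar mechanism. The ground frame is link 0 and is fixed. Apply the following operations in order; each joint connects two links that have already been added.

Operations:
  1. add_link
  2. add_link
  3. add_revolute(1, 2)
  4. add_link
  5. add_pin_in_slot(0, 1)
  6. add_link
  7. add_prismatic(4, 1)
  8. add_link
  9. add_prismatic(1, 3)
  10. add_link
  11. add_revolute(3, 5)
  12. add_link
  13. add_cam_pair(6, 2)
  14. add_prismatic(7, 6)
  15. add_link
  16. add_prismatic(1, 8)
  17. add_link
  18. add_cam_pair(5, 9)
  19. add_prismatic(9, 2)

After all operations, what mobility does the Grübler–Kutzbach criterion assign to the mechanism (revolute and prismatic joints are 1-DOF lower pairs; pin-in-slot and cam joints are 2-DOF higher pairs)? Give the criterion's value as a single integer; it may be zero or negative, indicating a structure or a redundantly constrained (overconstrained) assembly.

M = 10

L=1 J1=0 J2=0
add link → L=2 J1=0 J2=0
add link → L=3 J1=0 J2=0
R@1,2 dof=1 J1 → L=3 J1=1 J2=0
add link → L=4 J1=1 J2=0
PS@0,1 dof=2 J2 → L=4 J1=1 J2=1
add link → L=5 J1=1 J2=1
P@4,1 dof=1 J1 → L=5 J1=2 J2=1
add link → L=6 J1=2 J2=1
P@1,3 dof=1 J1 → L=6 J1=3 J2=1
add link → L=7 J1=3 J2=1
R@3,5 dof=1 J1 → L=7 J1=4 J2=1
add link → L=8 J1=4 J2=1
C@6,2 dof=2 J2 → L=8 J1=4 J2=2
P@7,6 dof=1 J1 → L=8 J1=5 J2=2
add link → L=9 J1=5 J2=2
P@1,8 dof=1 J1 → L=9 J1=6 J2=2
add link → L=10 J1=6 J2=2
C@5,9 dof=2 J2 → L=10 J1=6 J2=3
P@9,2 dof=1 J1 → L=10 J1=7 J2=3
M=3(L−1)−2J1−J2=3·9−2·7−3=10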